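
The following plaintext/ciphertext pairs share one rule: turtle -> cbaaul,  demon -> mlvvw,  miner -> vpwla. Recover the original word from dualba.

Shifts by position in turtle: pos 0: t→c (+9), pos 1: u→b (+7), pos 2: r→a (+9), pos 3: t→a (+7) — repeating every 2. The shifts repeat in a cycle of length 2: positions 0,1,… shift by +9, +7, then the pattern repeats.
Decoding dualba: d−9=u, u−7=n, a−9=r, l−7=e, b−9=s, a−7=t.

unrest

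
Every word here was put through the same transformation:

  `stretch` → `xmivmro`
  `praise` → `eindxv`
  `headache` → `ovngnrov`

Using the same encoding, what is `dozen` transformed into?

gpyva

This is an affine cipher: with a=0,…,z=25, each position x becomes (15x+13) mod 26.
For dozen: d(3)→15·3+13≡6=g; o(14)→15·14+13≡15=p; z(25)→15·25+13≡24=y; e(4)→15·4+13≡21=v; n(13)→15·13+13≡0=a (all mod 26).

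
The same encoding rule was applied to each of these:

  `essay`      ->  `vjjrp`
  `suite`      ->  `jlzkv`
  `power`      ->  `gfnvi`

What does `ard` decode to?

Compare letters: e→v is +17, s→j is +17, s→j is +17 — a constant shift. This is a Caesar cipher with shift 17.
Undoing it on ard: a−17=j, r−17=a, d−17=m.

jam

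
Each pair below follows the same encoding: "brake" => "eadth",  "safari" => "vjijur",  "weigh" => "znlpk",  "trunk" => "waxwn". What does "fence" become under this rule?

inqlh

A repeating key of period 2 is used — shifts +3, +9 over and over.
Applying it to fence: f+3=i, e+9=n, n+3=q, c+9=l, e+3=h.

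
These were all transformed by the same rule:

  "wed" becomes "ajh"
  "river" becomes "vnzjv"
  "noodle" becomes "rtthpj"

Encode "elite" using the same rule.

jpnxj

The shift depends on letter class: consonant w→a is +4, but vowel e→j is +5. Two shifts are in play — +5 for a/e/i/o/u, +4 for every other letter.
On elite: e(vowel)+5=j, l(cons)+4=p, i(vowel)+5=n, t(cons)+4=x, e(vowel)+5=j.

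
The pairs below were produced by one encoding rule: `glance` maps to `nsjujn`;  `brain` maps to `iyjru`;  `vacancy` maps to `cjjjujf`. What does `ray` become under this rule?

The shift depends on letter class: consonant g→n is +7, but vowel a→j is +9. Vowels shift forward by 9 and consonants shift forward by 7.
On ray: r(cons)+7=y, a(vowel)+9=j, y(cons)+7=f.

yjf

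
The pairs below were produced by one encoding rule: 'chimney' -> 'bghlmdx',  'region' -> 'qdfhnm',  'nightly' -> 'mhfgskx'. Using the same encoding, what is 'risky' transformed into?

This is a Caesar cipher with shift 25.
Applying it to risky: r+25=q, i+25=h, s+25=r, k+25=j, y+25=x.

qhrjx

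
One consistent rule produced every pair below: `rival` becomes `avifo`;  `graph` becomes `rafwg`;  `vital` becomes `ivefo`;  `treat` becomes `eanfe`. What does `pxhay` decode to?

sword

This is an affine cipher: with a=0,…,z=25, each position x becomes (15x+5) mod 26.
Undoing it on pxhay: p(15)→7·(15−5)≡18=s; x(23)→7·(23−5)≡22=w; h(7)→7·(7−5)≡14=o; a(0)→7·(0−5)≡17=r; y(24)→7·(24−5)≡3=d (all mod 26).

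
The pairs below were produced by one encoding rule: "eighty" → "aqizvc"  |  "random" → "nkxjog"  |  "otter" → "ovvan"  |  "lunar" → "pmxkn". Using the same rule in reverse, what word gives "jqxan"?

Treating letters as 0–25, the rule is x ↦ 17x + 10 (mod 26).
Undoing it on jqxan: j(9)→23·(9−10)≡3=d; q(16)→23·(16−10)≡8=i; x(23)→23·(23−10)≡13=n; a(0)→23·(0−10)≡4=e; n(13)→23·(13−10)≡17=r (all mod 26).

diner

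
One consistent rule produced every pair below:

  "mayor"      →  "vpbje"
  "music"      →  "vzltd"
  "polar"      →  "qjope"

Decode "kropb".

delay

m(12)→v(21) and a(0)→p(15) fit y≡7x+15 (mod 26); the inverse of 7 mod 26 is 15. This is an affine cipher: with a=0,…,z=25, each position x becomes (7x+15) mod 26.
Undoing it on kropb: k(10)→15·(10−15)≡3=d; r(17)→15·(17−15)≡4=e; o(14)→15·(14−15)≡11=l; p(15)→15·(15−15)≡0=a; b(1)→15·(1−15)≡24=y (all mod 26).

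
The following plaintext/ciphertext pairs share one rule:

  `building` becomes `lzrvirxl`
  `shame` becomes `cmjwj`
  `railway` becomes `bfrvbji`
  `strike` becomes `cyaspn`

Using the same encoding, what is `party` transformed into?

zfadd

It's a Vigenère-style cipher with numeric key [10,5,9]: position i shifts by key[i mod 3].
On party: p+10=z, a+5=f, r+9=a, t+10=d, y+5=d.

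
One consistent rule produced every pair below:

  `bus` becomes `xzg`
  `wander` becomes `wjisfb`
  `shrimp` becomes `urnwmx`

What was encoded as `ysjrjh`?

cement

The output letters match the input read backwards, each shifted +5: bus reversed is sub. Read the word backwards and shift each letter +5.
Reversing it on ysjrjh: shift back: y−5=t, s−5=n, j−5=e, r−5=m, j−5=e, h−5=c → tnemec; then reverse → cement.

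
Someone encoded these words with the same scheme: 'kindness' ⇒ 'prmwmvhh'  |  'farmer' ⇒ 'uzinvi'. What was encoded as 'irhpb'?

risky

Each letter is replaced by its mirror in the alphabet: a↔z, b↔y, c↔x, and so on (the Atbash cipher).
Reversing it on irhpb: i↔r, r↔i, h↔s, p↔k, b↔y.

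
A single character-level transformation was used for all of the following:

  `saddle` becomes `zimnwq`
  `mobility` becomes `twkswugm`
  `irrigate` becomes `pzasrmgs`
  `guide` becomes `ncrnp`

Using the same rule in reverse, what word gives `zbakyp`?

In saddle: s→z is +7, a→i is +8, d→m is +9, d→n is +10 — the shift increases by 1 each position. The shift increases by 1 at each position, starting from +7: 7, 8, 9, ….
Reversing it on zbakyp: z−7=s, b−8=t, a−9=r, k−10=a, y−11=n, p−12=d.

strand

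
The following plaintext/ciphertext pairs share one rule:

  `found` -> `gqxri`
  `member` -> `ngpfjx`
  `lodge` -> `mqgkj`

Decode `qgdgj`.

peace

In found: f→g is +1, o→q is +2, u→x is +3, n→r is +4 — the shift increases by 1 each position. Letter i (0-indexed) is shifted by i+1, so successive shifts are 1, 2, 3, ….
Undoing it on qgdgj: q−1=p, g−2=e, d−3=a, g−4=c, j−5=e.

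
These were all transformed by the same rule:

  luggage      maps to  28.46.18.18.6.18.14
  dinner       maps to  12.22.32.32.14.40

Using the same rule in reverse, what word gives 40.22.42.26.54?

risky

With a=1..z=26, the number is 2·pos + 4.
Reversing it on 40.22.42.26.54: 40→(40−4)÷2=18=r, 22→(22−4)÷2=9=i, 42→(42−4)÷2=19=s, 26→(26−4)÷2=11=k, 54→(54−4)÷2=25=y.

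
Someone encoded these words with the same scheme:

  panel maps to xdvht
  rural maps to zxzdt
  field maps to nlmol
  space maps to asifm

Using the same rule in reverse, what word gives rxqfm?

Shifts by position in panel: pos 0: p→x (+8), pos 1: a→d (+3), pos 2: n→v (+8), pos 3: e→h (+3) — repeating every 2. The shifts repeat in a cycle of length 2: positions 0,1,… shift by +8, +3, then the pattern repeats.
Decoding rxqfm: r−8=j, x−3=u, q−8=i, f−3=c, m−8=e.

juice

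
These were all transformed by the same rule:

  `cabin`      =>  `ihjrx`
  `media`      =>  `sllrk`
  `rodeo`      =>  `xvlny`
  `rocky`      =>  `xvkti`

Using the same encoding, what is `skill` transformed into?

Each letter shifts forward by (position + 6), i.e. 6, 7, 8, … — the shift grows by one for each successive letter.
For skill: s+6=y, k+7=r, i+8=q, l+9=u, l+10=v.

yrquv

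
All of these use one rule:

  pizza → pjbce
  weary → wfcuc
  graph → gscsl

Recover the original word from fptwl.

forth

Letter i (0-indexed) is shifted by i+0, so successive shifts are 0, 1, 2, ….
Decoding fptwl: f−0=f, p−1=o, t−2=r, w−3=t, l−4=h.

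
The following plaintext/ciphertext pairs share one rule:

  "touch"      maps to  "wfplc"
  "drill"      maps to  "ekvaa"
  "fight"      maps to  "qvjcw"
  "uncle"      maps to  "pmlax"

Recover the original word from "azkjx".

t(19)→w(22) and o(14)→f(5) fit y≡19x+25 (mod 26); the inverse of 19 mod 26 is 11. This is an affine cipher: with a=0,…,z=25, each position x becomes (19x+25) mod 26.
Reversing it on azkjx: a(0)→11·(0−25)≡11=l; z(25)→11·(25−25)≡0=a; k(10)→11·(10−25)≡17=r; j(9)→11·(9−25)≡6=g; x(23)→11·(23−25)≡4=e (all mod 26).

large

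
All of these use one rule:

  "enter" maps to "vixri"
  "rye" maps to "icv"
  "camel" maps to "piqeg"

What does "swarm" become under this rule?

Two steps: reverse the string, then apply a Caesar shift of +4.
Applying it to swarm: reverse → mraws; then shift: m+4=q, r+4=v, a+4=e, w+4=a, s+4=w.

qveaw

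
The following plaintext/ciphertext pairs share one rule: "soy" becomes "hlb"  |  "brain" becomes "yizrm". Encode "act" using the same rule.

zxg

Each pair mirrors across the alphabet (s↔h, o↔l, y↔b): positions sum to 25. Each letter is replaced by its mirror in the alphabet: a↔z, b↔y, c↔x, and so on (the Atbash cipher).
Applying it to act: a↔z, c↔x, t↔g.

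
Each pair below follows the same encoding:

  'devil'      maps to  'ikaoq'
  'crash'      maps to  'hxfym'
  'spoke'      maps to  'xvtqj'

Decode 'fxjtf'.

arena

Shifts by position in devil: pos 0: d→i (+5), pos 1: e→k (+6), pos 2: v→a (+5), pos 3: i→o (+6) — repeating every 2. A repeating key of period 2 is used — shifts +5, +6 over and over.
Decoding fxjtf: f−5=a, x−6=r, j−5=e, t−6=n, f−5=a.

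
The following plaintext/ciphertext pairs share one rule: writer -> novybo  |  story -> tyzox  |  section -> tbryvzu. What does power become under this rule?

eznbo

w(22)→n(13) and r(17)→o(14) fit y≡5x+7 (mod 26); the inverse of 5 mod 26 is 21. Treating letters as 0–25, the rule is x ↦ 5x + 7 (mod 26).
For power: p(15)→5·15+7≡4=e; o(14)→5·14+7≡25=z; w(22)→5·22+7≡13=n; e(4)→5·4+7≡1=b; r(17)→5·17+7≡14=o (all mod 26).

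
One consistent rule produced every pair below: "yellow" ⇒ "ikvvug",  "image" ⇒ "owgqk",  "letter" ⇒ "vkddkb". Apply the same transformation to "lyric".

The shift depends on letter class: consonant y→i is +10, but vowel e→k is +6. Two shifts are in play — +6 for a/e/i/o/u, +10 for every other letter.
Applying it to lyric: l(cons)+10=v, y(cons)+10=i, r(cons)+10=b, i(vowel)+6=o, c(cons)+10=m.

vibom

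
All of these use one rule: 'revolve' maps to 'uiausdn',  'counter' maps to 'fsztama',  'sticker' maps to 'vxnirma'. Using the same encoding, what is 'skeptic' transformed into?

vojvaql

Each letter shifts forward by (position + 3), i.e. 3, 4, 5, … — the shift grows by one for each successive letter.
Applying it to skeptic: s+3=v, k+4=o, e+5=j, p+6=v, t+7=a, i+8=q, c+9=l.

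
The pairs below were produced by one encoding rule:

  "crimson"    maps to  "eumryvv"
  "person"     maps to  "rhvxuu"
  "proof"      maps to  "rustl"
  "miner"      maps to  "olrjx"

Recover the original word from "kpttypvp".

The shift increases by 1 at each position, starting from +2: 2, 3, 4, ….
Decoding kpttypvp: k−2=i, p−3=m, t−4=p, t−5=o, y−6=s, p−7=i, v−8=n, p−9=g.

imposing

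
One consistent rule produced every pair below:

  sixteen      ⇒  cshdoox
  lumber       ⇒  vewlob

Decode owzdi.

Each letter is shifted forward by 10 in the alphabet (a Caesar shift of +10).
Decoding owzdi: o−10=e, w−10=m, z−10=p, d−10=t, i−10=y.

empty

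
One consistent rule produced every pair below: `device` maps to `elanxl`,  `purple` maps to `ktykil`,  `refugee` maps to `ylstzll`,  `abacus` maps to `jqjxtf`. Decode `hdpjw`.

woman

d(3)→e(4) and e(4)→l(11) fit y≡7x+9 (mod 26); the inverse of 7 mod 26 is 15. Treating letters as 0–25, the rule is x ↦ 7x + 9 (mod 26).
Undoing it on hdpjw: h(7)→15·(7−9)≡22=w; d(3)→15·(3−9)≡14=o; p(15)→15·(15−9)≡12=m; j(9)→15·(9−9)≡0=a; w(22)→15·(22−9)≡13=n (all mod 26).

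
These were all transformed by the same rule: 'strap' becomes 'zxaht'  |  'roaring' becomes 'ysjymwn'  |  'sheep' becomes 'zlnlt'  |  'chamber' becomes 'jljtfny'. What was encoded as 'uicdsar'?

network

Shifts by position in strap: pos 0: s→z (+7), pos 1: t→x (+4), pos 2: r→a (+9), pos 3: a→h (+7), pos 4: p→t (+4) — repeating every 3. It's a Vigenère-style cipher with numeric key [7,4,9]: position i shifts by key[i mod 3].
Undoing it on uicdsar: u−7=n, i−4=e, c−9=t, d−7=w, s−4=o, a−9=r, r−7=k.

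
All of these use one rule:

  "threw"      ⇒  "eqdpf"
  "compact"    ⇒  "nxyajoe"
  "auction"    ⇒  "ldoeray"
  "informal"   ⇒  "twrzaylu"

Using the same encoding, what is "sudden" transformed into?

Shifts by position in threw: pos 0: t→e (+11), pos 1: h→q (+9), pos 2: r→d (+12), pos 3: e→p (+11), pos 4: w→f (+9) — repeating every 3. A repeating key of period 3 is used — shifts +11, +9, +12 over and over.
Applying it to sudden: s+11=d, u+9=d, d+12=p, d+11=o, e+9=n, n+12=z.

ddponz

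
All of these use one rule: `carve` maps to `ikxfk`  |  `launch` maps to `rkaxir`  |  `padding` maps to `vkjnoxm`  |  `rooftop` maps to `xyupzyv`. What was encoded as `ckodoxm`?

Shifts by position in carve: pos 0: c→i (+6), pos 1: a→k (+10), pos 2: r→x (+6), pos 3: v→f (+10) — repeating every 2. The shifts repeat in a cycle of length 2: positions 0,1,… shift by +6, +10, then the pattern repeats.
Decoding ckodoxm: c−6=w, k−10=a, o−6=i, d−10=t, o−6=i, x−10=n, m−6=g.

waiting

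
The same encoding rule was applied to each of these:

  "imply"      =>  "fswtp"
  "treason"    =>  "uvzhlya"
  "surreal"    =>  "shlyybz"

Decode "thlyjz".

scream

The output letters match the input read backwards, each shifted +7: imply reversed is ylpmi. The word is reversed, then every letter is shifted forward by 7.
Undoing it on thlyjz: shift back: t−7=m, h−7=a, l−7=e, y−7=r, j−7=c, z−7=s → maercs; then reverse → scream.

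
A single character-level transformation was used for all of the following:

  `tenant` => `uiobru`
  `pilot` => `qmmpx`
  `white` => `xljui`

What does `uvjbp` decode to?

It's a Vigenère-style cipher with numeric key [1,4,1]: position i shifts by key[i mod 3].
Decoding uvjbp: u−1=t, v−4=r, j−1=i, b−1=a, p−4=l.

trial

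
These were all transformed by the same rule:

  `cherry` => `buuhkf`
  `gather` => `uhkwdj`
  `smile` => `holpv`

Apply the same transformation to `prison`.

The output letters match the input read backwards, each shifted +3: cherry reversed is yrrehc. The word is reversed, then every letter is shifted forward by 3.
On prison: reverse → nosirp; then shift: n+3=q, o+3=r, s+3=v, i+3=l, r+3=u, p+3=s.

qrvlus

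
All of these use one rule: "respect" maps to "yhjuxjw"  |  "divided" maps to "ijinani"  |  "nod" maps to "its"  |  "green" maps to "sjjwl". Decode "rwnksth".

confirm

The output letters match the input read backwards, each shifted +5: respect reversed is tcepser. The word is reversed, then every letter is shifted forward by 5.
Undoing it on rwnksth: shift back: r−5=m, w−5=r, n−5=i, k−5=f, s−5=n, t−5=o, h−5=c → mrifnoc; then reverse → confirm.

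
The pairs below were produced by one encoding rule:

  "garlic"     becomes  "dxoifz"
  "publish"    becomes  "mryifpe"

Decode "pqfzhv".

sticky

It's a constant shift of +23 (ROT23).
Undoing it on pqfzhv: p−23=s, q−23=t, f−23=i, z−23=c, h−23=k, v−23=y.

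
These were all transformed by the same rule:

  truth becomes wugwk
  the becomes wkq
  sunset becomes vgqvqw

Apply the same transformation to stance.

The shift depends on letter class: consonant t→w is +3, but vowel u→g is +12. Vowels shift forward by 12 and consonants shift forward by 3.
Applying it to stance: s(cons)+3=v, t(cons)+3=w, a(vowel)+12=m, n(cons)+3=q, c(cons)+3=f, e(vowel)+12=q.

vwmqfq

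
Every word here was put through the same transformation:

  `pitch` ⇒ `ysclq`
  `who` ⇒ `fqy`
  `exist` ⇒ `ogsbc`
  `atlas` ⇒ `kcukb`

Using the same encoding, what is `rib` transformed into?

The shift depends on letter class: consonant p→y is +9, but vowel i→s is +10. Two shifts are in play — +10 for a/e/i/o/u, +9 for every other letter.
For rib: r(cons)+9=a, i(vowel)+10=s, b(cons)+9=k.

ask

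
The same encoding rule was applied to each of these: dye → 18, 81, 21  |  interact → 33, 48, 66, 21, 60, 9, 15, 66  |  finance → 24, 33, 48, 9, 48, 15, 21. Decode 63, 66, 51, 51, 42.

d(#4)→18 and y(#25)→81: differences scale by 3, so n = 3·pos + 6. With a=1..z=26, the number is 3·pos + 6.
Reversing it on 63, 66, 51, 51, 42: 63→(63−6)÷3=19=s, 66→(66−6)÷3=20=t, 51→(51−6)÷3=15=o, 51→(51−6)÷3=15=o, 42→(42−6)÷3=12=l.

stool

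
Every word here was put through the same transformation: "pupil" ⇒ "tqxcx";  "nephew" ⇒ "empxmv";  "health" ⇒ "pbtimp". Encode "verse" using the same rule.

The output letters match the input read backwards, each shifted +8: pupil reversed is lipup. Two steps: reverse the string, then apply a Caesar shift of +8.
For verse: reverse → esrev; then shift: e+8=m, s+8=a, r+8=z, e+8=m, v+8=d.

mazmd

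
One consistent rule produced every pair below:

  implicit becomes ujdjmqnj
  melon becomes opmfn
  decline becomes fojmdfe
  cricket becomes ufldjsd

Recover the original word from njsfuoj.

interim

Two steps: reverse the string, then apply a Caesar shift of +1.
Decoding njsfuoj: shift back: n−1=m, j−1=i, s−1=r, f−1=e, u−1=t, o−1=n, j−1=i → miretni; then reverse → interim.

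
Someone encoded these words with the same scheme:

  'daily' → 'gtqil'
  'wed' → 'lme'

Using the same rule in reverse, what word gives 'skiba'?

Read the word backwards and shift each letter +8.
Undoing it on skiba: shift back: s−8=k, k−8=c, i−8=a, b−8=t, a−8=s → kcats; then reverse → stack.

stack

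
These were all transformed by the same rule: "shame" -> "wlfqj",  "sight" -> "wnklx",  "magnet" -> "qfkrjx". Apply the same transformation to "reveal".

vjzjfp

The shift depends on letter class: consonant s→w is +4, but vowel a→f is +5. Vowels shift forward by 5 and consonants shift forward by 4.
For reveal: r(cons)+4=v, e(vowel)+5=j, v(cons)+4=z, e(vowel)+5=j, a(vowel)+5=f, l(cons)+4=p.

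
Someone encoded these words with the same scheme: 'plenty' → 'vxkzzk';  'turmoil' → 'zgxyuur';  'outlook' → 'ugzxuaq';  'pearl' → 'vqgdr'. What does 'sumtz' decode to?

Shifts by position in plenty: pos 0: p→v (+6), pos 1: l→x (+12), pos 2: e→k (+6), pos 3: n→z (+12) — repeating every 2. The shifts repeat in a cycle of length 2: positions 0,1,… shift by +6, +12, then the pattern repeats.
Reversing it on sumtz: s−6=m, u−12=i, m−6=g, t−12=h, z−6=t.

might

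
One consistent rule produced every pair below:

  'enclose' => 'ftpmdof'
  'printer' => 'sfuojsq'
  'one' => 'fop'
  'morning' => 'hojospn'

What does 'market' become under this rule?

uflsbn

The output letters match the input read backwards, each shifted +1: enclose reversed is esolcne. Two steps: reverse the string, then apply a Caesar shift of +1.
For market: reverse → tekram; then shift: t+1=u, e+1=f, k+1=l, r+1=s, a+1=b, m+1=n.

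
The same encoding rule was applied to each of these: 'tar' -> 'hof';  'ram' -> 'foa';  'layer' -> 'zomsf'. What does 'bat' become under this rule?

poh

Compare letters: t→h is +14, a→o is +14, r→f is +14 — a constant shift. Each letter is shifted forward by 14 in the alphabet (a Caesar shift of +14).
Applying it to bat: b+14=p, a+14=o, t+14=h.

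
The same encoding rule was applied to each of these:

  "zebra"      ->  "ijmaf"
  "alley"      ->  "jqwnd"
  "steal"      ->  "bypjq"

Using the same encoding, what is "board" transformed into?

ktlai

Shifts by position in zebra: pos 0: z→i (+9), pos 1: e→j (+5), pos 2: b→m (+11), pos 3: r→a (+9), pos 4: a→f (+5) — repeating every 3. A repeating key of period 3 is used — shifts +9, +5, +11 over and over.
Applying it to board: b+9=k, o+5=t, a+11=l, r+9=a, d+5=i.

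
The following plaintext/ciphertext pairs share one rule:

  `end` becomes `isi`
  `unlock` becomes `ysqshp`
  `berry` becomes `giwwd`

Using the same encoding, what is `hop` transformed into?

The shift depends on letter class: consonant n→s is +5, but vowel e→i is +4. The rule splits by letter class: vowels +4, consonants +5.
Applying it to hop: h(cons)+5=m, o(vowel)+4=s, p(cons)+5=u.

msu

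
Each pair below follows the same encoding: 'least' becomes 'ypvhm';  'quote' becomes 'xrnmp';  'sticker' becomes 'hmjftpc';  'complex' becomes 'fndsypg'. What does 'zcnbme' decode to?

growth

l(11)→y(24) and e(4)→p(15) fit y≡5x+21 (mod 26); the inverse of 5 mod 26 is 21. This is an affine cipher: with a=0,…,z=25, each position x becomes (5x+21) mod 26.
Undoing it on zcnbme: z(25)→21·(25−21)≡6=g; c(2)→21·(2−21)≡17=r; n(13)→21·(13−21)≡14=o; b(1)→21·(1−21)≡22=w; m(12)→21·(12−21)≡19=t; e(4)→21·(4−21)≡7=h (all mod 26).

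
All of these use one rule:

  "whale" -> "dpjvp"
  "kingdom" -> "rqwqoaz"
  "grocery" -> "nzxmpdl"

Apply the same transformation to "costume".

Letter i (0-indexed) is shifted by i+7, so successive shifts are 7, 8, 9, ….
For costume: c+7=j, o+8=w, s+9=b, t+10=d, u+11=f, m+12=y, e+13=r.

jwbdfyr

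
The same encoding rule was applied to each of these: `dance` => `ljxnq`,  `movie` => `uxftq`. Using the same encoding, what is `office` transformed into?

woptor

In dance: d→l is +8, a→j is +9, n→x is +10, c→n is +11 — the shift increases by 1 each position. Each letter shifts forward by (position + 8), i.e. 8, 9, 10, … — the shift grows by one for each successive letter.
On office: o+8=w, f+9=o, f+10=p, i+11=t, c+12=o, e+13=r.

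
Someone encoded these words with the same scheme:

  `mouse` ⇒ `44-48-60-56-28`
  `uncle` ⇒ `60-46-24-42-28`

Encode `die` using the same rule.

Each letter becomes 2×(its alphabet position, a=1..z=26) + 18.
Applying it to die: d=4→26, i=9→36, e=5→28.

26-36-28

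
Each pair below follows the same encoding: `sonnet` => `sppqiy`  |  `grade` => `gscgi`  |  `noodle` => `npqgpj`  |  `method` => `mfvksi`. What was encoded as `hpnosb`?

hollow

In sonnet: s→s is +0, o→p is +1, n→p is +2, n→q is +3 — the shift increases by 1 each position. Letter i (0-indexed) is shifted by i+0, so successive shifts are 0, 1, 2, ….
Reversing it on hpnosb: h−0=h, p−1=o, n−2=l, o−3=l, s−4=o, b−5=w.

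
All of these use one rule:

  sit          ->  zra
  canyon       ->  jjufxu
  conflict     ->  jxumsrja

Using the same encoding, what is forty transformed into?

The shift depends on letter class: consonant s→z is +7, but vowel i→r is +9. The rule splits by letter class: vowels +9, consonants +7.
Applying it to forty: f(cons)+7=m, o(vowel)+9=x, r(cons)+7=y, t(cons)+7=a, y(cons)+7=f.

mxyaf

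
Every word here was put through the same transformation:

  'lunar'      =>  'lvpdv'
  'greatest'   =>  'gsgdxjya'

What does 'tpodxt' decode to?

In lunar: l→l is +0, u→v is +1, n→p is +2, a→d is +3 — the shift increases by 1 each position. Each letter shifts forward by its position index (0, 1, 2, …) — the shift grows by one for each successive letter.
Decoding tpodxt: t−0=t, p−1=o, o−2=m, d−3=a, x−4=t, t−5=o.

tomato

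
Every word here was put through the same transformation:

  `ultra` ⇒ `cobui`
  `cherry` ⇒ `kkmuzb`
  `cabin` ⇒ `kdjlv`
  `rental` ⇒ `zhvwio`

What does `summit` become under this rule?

axupqw

Shifts by position in ultra: pos 0: u→c (+8), pos 1: l→o (+3), pos 2: t→b (+8), pos 3: r→u (+3) — repeating every 2. A repeating key of period 2 is used — shifts +8, +3 over and over.
On summit: s+8=a, u+3=x, m+8=u, m+3=p, i+8=q, t+3=w.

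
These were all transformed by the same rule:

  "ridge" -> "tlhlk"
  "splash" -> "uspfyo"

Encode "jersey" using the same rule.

In ridge: r→t is +2, i→l is +3, d→h is +4, g→l is +5 — the shift increases by 1 each position. The shift increases by 1 at each position, starting from +2: 2, 3, 4, ….
Applying it to jersey: j+2=l, e+3=h, r+4=v, s+5=x, e+6=k, y+7=f.

lhvxkf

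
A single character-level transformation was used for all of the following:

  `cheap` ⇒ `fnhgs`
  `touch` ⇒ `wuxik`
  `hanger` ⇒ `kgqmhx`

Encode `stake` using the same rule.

vzdqh

The shifts repeat in a cycle of length 2: positions 0,1,… shift by +3, +6, then the pattern repeats.
For stake: s+3=v, t+6=z, a+3=d, k+6=q, e+3=h.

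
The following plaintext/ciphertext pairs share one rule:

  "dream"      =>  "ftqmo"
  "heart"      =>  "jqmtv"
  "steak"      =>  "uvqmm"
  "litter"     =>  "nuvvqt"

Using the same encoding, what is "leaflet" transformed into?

The shift depends on letter class: consonant d→f is +2, but vowel e→q is +12. Two shifts are in play — +12 for a/e/i/o/u, +2 for every other letter.
On leaflet: l(cons)+2=n, e(vowel)+12=q, a(vowel)+12=m, f(cons)+2=h, l(cons)+2=n, e(vowel)+12=q, t(cons)+2=v.

nqmhnqv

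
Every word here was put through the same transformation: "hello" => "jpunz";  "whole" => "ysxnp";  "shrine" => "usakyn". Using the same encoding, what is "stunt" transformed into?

uedpe

A repeating key of period 3 is used — shifts +2, +11, +9 over and over.
For stunt: s+2=u, t+11=e, u+9=d, n+2=p, t+11=e.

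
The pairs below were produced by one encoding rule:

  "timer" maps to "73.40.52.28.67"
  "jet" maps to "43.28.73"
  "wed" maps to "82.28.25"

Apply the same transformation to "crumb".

t(#20)→73 and i(#9)→40: differences scale by 3, so n = 3·pos + 13. Each letter becomes 3×(its alphabet position, a=1..z=26) + 13.
Applying it to crumb: c=3→22, r=18→67, u=21→76, m=13→52, b=2→19.

22.67.76.52.19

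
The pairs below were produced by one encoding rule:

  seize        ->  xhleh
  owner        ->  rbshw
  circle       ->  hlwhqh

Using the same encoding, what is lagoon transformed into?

qdlrrs

The shift depends on letter class: consonant s→x is +5, but vowel e→h is +3. The rule splits by letter class: vowels +3, consonants +5.
Applying it to lagoon: l(cons)+5=q, a(vowel)+3=d, g(cons)+5=l, o(vowel)+3=r, o(vowel)+3=r, n(cons)+5=s.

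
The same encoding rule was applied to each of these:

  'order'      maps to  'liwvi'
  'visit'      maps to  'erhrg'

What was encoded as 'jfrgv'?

This is the alphabet-reversal cipher (Atbash): a becomes z, b becomes y, etc.
Reversing it on jfrgv: j↔q, f↔u, r↔i, g↔t, v↔e.

quite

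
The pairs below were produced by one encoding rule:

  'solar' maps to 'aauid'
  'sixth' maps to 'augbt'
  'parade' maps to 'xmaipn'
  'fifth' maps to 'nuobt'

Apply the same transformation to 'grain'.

Shifts by position in solar: pos 0: s→a (+8), pos 1: o→a (+12), pos 2: l→u (+9), pos 3: a→i (+8), pos 4: r→d (+12) — repeating every 3. The shifts repeat in a cycle of length 3: positions 0,1,… shift by +8, +12, +9, then the pattern repeats.
For grain: g+8=o, r+12=d, a+9=j, i+8=q, n+12=z.

odjqz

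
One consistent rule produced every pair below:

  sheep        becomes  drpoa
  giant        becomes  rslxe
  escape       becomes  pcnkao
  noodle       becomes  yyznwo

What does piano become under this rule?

Shifts by position in sheep: pos 0: s→d (+11), pos 1: h→r (+10), pos 2: e→p (+11), pos 3: e→o (+10) — repeating every 2. The shifts repeat in a cycle of length 2: positions 0,1,… shift by +11, +10, then the pattern repeats.
For piano: p+11=a, i+10=s, a+11=l, n+10=x, o+11=z.

aslxz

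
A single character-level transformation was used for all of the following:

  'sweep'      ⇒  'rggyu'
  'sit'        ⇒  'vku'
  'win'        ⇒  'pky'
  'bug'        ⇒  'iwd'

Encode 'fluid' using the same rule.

Read the word backwards and shift each letter +2.
On fluid: reverse → diulf; then shift: d+2=f, i+2=k, u+2=w, l+2=n, f+2=h.

fkwnh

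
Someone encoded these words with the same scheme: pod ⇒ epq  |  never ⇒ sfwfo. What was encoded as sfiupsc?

The output letters match the input read backwards, each shifted +1: pod reversed is dop. Read the word backwards and shift each letter +1.
Reversing it on sfiupsc: shift back: s−1=r, f−1=e, i−1=h, u−1=t, p−1=o, s−1=r, c−1=b → rehtorb; then reverse → brother.

brother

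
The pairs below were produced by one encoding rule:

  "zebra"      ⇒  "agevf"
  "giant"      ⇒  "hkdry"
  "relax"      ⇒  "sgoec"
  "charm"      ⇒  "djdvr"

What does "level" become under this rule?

mgyiq

The shift increases by 1 at each position, starting from +1: 1, 2, 3, ….
For level: l+1=m, e+2=g, v+3=y, e+4=i, l+5=q.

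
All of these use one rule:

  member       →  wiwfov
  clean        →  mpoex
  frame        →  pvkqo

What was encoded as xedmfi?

Shifts by position in member: pos 0: m→w (+10), pos 1: e→i (+4), pos 2: m→w (+10), pos 3: b→f (+4) — repeating every 2. It's a Vigenère-style cipher with numeric key [10,4]: position i shifts by key[i mod 2].
Undoing it on xedmfi: x−10=n, e−4=a, d−10=t, m−4=i, f−10=v, i−4=e.

native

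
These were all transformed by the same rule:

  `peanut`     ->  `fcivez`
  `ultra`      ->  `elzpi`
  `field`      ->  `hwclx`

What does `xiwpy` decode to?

dairy

p(15)→f(5) and e(4)→c(2) fit y≡5x+8 (mod 26); the inverse of 5 mod 26 is 21. This is an affine cipher: with a=0,…,z=25, each position x becomes (5x+8) mod 26.
Reversing it on xiwpy: x(23)→21·(23−8)≡3=d; i(8)→21·(8−8)≡0=a; w(22)→21·(22−8)≡8=i; p(15)→21·(15−8)≡17=r; y(24)→21·(24−8)≡24=y (all mod 26).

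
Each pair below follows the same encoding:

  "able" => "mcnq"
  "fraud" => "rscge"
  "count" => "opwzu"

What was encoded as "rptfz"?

forty

Shifts by position in able: pos 0: a→m (+12), pos 1: b→c (+1), pos 2: l→n (+2), pos 3: e→q (+12) — repeating every 3. It's a Vigenère-style cipher with numeric key [12,1,2]: position i shifts by key[i mod 3].
Decoding rptfz: r−12=f, p−1=o, t−2=r, f−12=t, z−1=y.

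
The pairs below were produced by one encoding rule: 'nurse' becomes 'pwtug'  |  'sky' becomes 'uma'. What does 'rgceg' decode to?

peace

Compare letters: n→p is +2, u→w is +2, r→t is +2 — a constant shift. Every letter moves 2 places later in the alphabet, wrapping around z→a.
Reversing it on rgceg: r−2=p, g−2=e, c−2=a, e−2=c, g−2=e.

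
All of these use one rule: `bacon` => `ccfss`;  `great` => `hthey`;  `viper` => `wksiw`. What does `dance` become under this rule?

In bacon: b→c is +1, a→c is +2, c→f is +3, o→s is +4 — the shift increases by 1 each position. Letter i (0-indexed) is shifted by i+1, so successive shifts are 1, 2, 3, ….
On dance: d+1=e, a+2=c, n+3=q, c+4=g, e+5=j.

ecqgj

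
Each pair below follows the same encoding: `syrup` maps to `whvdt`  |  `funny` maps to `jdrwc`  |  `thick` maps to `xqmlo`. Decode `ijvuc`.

early

Shifts by position in syrup: pos 0: s→w (+4), pos 1: y→h (+9), pos 2: r→v (+4), pos 3: u→d (+9) — repeating every 2. A repeating key of period 2 is used — shifts +4, +9 over and over.
Undoing it on ijvuc: i−4=e, j−9=a, v−4=r, u−9=l, c−4=y.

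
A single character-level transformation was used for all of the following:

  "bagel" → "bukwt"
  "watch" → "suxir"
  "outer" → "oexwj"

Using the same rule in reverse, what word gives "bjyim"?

brick

b(1)→b(1) and a(0)→u(20) fit y≡7x+20 (mod 26); the inverse of 7 mod 26 is 15. Treating letters as 0–25, the rule is x ↦ 7x + 20 (mod 26).
Reversing it on bjyim: b(1)→15·(1−20)≡1=b; j(9)→15·(9−20)≡17=r; y(24)→15·(24−20)≡8=i; i(8)→15·(8−20)≡2=c; m(12)→15·(12−20)≡10=k (all mod 26).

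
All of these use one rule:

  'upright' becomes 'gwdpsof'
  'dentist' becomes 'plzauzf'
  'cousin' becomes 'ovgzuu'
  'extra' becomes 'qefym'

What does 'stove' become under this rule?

eaacq

Shifts by position in upright: pos 0: u→g (+12), pos 1: p→w (+7), pos 2: r→d (+12), pos 3: i→p (+7) — repeating every 2. The shifts repeat in a cycle of length 2: positions 0,1,… shift by +12, +7, then the pattern repeats.
Applying it to stove: s+12=e, t+7=a, o+12=a, v+7=c, e+12=q.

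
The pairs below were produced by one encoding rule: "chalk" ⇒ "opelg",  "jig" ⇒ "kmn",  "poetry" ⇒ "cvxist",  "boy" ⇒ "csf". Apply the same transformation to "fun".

The output letters match the input read backwards, each shifted +4: chalk reversed is klahc. The word is reversed, then every letter is shifted forward by 4.
Applying it to fun: reverse → nuf; then shift: n+4=r, u+4=y, f+4=j.

ryj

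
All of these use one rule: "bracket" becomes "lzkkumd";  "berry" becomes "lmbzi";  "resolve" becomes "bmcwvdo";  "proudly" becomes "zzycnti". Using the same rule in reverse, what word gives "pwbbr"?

forth

Shifts by position in bracket: pos 0: b→l (+10), pos 1: r→z (+8), pos 2: a→k (+10), pos 3: c→k (+8) — repeating every 2. It's a Vigenère-style cipher with numeric key [10,8]: position i shifts by key[i mod 2].
Undoing it on pwbbr: p−10=f, w−8=o, b−10=r, b−8=t, r−10=h.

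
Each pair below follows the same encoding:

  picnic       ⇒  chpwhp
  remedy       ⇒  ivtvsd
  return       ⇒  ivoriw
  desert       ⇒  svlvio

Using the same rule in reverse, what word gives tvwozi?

p(15)→c(2) and i(8)→h(7) fit y≡3x+9 (mod 26); the inverse of 3 mod 26 is 9. Treating letters as 0–25, the rule is x ↦ 3x + 9 (mod 26).
Reversing it on tvwozi: t(19)→9·(19−9)≡12=m; v(21)→9·(21−9)≡4=e; w(22)→9·(22−9)≡13=n; o(14)→9·(14−9)≡19=t; z(25)→9·(25−9)≡14=o; i(8)→9·(8−9)≡17=r (all mod 26).

mentor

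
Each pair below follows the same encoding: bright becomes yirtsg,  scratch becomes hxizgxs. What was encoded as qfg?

Each pair mirrors across the alphabet (b↔y, r↔i, i↔r): positions sum to 25. Letters are reflected about the middle of the alphabet (position → 25−position): Atbash.
Undoing it on qfg: q↔j, f↔u, g↔t.

jut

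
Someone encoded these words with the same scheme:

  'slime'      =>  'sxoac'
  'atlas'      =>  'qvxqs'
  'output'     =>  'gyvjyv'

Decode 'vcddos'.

Each letter's alphabet position (a=0..z=25) is mapped through 3·x+16 mod 26 — an affine cipher.
Decoding vcddos: v(21)→9·(21−16)≡19=t; c(2)→9·(2−16)≡4=e; d(3)→9·(3−16)≡13=n; d(3)→9·(3−16)≡13=n; o(14)→9·(14−16)≡8=i; s(18)→9·(18−16)≡18=s (all mod 26).

tennis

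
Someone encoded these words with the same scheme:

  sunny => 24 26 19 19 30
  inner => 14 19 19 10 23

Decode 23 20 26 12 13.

s is letter #19 and maps to 24: an offset of 5. Letters become their 1-based position plus 5 (so a→6, b→7, …).
Reversing it on 23 20 26 12 13: 23→(23−5)÷1=18=r, 20→(20−5)÷1=15=o, 26→(26−5)÷1=21=u, 12→(12−5)÷1=7=g, 13→(13−5)÷1=8=h.

rough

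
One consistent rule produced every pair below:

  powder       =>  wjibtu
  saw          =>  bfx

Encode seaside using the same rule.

The output letters match the input read backwards, each shifted +5: powder reversed is redwop. Read the word backwards and shift each letter +5.
Applying it to seaside: reverse → edisaes; then shift: e+5=j, d+5=i, i+5=n, s+5=x, a+5=f, e+5=j, s+5=x.

jinxfjx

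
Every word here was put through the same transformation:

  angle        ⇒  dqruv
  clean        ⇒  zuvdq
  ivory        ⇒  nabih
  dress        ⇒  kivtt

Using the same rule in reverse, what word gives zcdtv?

Treating letters as 0–25, the rule is x ↦ 11x + 3 (mod 26).
Reversing it on zcdtv: z(25)→19·(25−3)≡2=c; c(2)→19·(2−3)≡7=h; d(3)→19·(3−3)≡0=a; t(19)→19·(19−3)≡18=s; v(21)→19·(21−3)≡4=e (all mod 26).

chase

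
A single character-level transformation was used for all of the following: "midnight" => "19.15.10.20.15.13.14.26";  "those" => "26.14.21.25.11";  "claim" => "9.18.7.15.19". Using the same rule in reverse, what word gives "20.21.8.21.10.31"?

nobody

m is letter #13 and maps to 19: an offset of 6. Each letter is replaced by its alphabet position (a=1..z=26) + 6.
Undoing it on 20.21.8.21.10.31: 20→(20−6)÷1=14=n, 21→(21−6)÷1=15=o, 8→(8−6)÷1=2=b, 21→(21−6)÷1=15=o, 10→(10−6)÷1=4=d, 31→(31−6)÷1=25=y.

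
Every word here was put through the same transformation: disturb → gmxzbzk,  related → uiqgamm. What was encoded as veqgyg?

salary

The shift increases by 1 at each position, starting from +3: 3, 4, 5, ….
Undoing it on veqgyg: v−3=s, e−4=a, q−5=l, g−6=a, y−7=r, g−8=y.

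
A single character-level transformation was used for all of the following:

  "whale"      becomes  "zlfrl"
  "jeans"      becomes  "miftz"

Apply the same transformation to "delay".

In whale: w→z is +3, h→l is +4, a→f is +5, l→r is +6 — the shift increases by 1 each position. Letter i (0-indexed) is shifted by i+3, so successive shifts are 3, 4, 5, ….
For delay: d+3=g, e+4=i, l+5=q, a+6=g, y+7=f.

giqgf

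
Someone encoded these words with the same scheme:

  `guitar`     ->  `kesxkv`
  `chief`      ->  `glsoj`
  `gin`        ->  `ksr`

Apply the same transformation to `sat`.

wkx

The shift depends on letter class: consonant g→k is +4, but vowel u→e is +10. Vowels shift forward by 10 and consonants shift forward by 4.
Applying it to sat: s(cons)+4=w, a(vowel)+10=k, t(cons)+4=x.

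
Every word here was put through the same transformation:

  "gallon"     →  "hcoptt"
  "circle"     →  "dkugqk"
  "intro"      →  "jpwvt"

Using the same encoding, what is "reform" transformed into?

sgisws

Letter i (0-indexed) is shifted by i+1, so successive shifts are 1, 2, 3, ….
For reform: r+1=s, e+2=g, f+3=i, o+4=s, r+5=w, m+6=s.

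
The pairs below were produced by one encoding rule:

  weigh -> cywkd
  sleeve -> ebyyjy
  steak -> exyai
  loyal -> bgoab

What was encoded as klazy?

This is an affine cipher: with a=0,…,z=25, each position x becomes (19x+0) mod 26.
Undoing it on klazy: k(10)→11·(10−0)≡6=g; l(11)→11·(11−0)≡17=r; a(0)→11·(0−0)≡0=a; z(25)→11·(25−0)≡15=p; y(24)→11·(24−0)≡4=e (all mod 26).

grape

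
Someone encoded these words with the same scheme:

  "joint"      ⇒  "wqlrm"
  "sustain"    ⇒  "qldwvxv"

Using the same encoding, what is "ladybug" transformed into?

jxebgdo

The output letters match the input read backwards, each shifted +3: joint reversed is tnioj. Read the word backwards and shift each letter +3.
Applying it to ladybug: reverse → gubydal; then shift: g+3=j, u+3=x, b+3=e, y+3=b, d+3=g, a+3=d, l+3=o.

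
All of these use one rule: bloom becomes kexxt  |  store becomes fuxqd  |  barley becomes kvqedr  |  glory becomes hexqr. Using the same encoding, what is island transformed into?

lfevio

b(1)→k(10) and l(11)→e(4) fit y≡15x+21 (mod 26); the inverse of 15 mod 26 is 7. Each letter's alphabet position (a=0..z=25) is mapped through 15·x+21 mod 26 — an affine cipher.
For island: i(8)→15·8+21≡11=l; s(18)→15·18+21≡5=f; l(11)→15·11+21≡4=e; a(0)→15·0+21≡21=v; n(13)→15·13+21≡8=i; d(3)→15·3+21≡14=o (all mod 26).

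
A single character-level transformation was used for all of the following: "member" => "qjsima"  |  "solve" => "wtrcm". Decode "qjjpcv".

In member: m→q is +4, e→j is +5, m→s is +6, b→i is +7 — the shift increases by 1 each position. Each letter shifts forward by (position + 4), i.e. 4, 5, 6, … — the shift grows by one for each successive letter.
Decoding qjjpcv: q−4=m, j−5=e, j−6=d, p−7=i, c−8=u, v−9=m.

medium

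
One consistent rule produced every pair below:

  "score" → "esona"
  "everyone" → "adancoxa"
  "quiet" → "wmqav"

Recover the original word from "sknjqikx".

cardigan

This is an affine cipher: with a=0,…,z=25, each position x becomes (17x+10) mod 26.
Decoding sknjqikx: s(18)→23·(18−10)≡2=c; k(10)→23·(10−10)≡0=a; n(13)→23·(13−10)≡17=r; j(9)→23·(9−10)≡3=d; q(16)→23·(16−10)≡8=i; i(8)→23·(8−10)≡6=g; k(10)→23·(10−10)≡0=a; x(23)→23·(23−10)≡13=n (all mod 26).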